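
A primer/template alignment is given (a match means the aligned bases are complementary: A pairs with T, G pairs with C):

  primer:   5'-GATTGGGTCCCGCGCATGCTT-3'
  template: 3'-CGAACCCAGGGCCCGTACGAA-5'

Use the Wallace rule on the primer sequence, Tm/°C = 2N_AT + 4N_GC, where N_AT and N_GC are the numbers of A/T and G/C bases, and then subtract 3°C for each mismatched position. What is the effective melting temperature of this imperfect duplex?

Primer base counts: A=2, T=6, G=7, C=6 → A+T=8, G+C=13
Perfect-match Tm = 2(8) + 4(13) = 16 + 52 = 68°C
Mismatches (positions where the bases are not complementary): 2 (at positions 2, 13)
Effective Tm = 68 − 2×3 = 68 − 6 = 62°C

62°C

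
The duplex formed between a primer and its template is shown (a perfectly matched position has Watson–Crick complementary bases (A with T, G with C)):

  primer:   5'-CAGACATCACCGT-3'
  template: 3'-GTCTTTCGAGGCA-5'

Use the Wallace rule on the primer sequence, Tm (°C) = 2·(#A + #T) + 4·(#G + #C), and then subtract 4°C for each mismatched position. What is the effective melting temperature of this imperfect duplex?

Primer base counts: A=4, T=2, G=2, C=5 → A+T=6, G+C=7
Perfect-match Tm = 2(6) + 4(7) = 12 + 28 = 40°C
Mismatches (positions where the bases are not complementary): 3 (at positions 5, 7, 9)
Effective Tm = 40 − 3×4 = 40 − 12 = 28°C

28°C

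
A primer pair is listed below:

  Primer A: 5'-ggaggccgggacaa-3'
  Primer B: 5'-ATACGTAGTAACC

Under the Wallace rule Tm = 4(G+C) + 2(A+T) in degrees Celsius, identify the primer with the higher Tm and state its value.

Primer A: A+T=4, G+C=10 → Tm = 2(4)+4(10) = 48°C
Primer B: A+T=8, G+C=5 → Tm = 2(8)+4(5) = 36°C
48°C vs 36°C → primer A is higher.

Primer A, 48°C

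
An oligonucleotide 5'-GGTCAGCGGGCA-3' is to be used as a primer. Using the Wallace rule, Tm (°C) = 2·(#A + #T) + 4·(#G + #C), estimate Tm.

42°C

Scanning the sequence gives T=1, G=6, C=3, A=2.
AT pairs contribute 3, GC pairs contribute 9.
Tm = 2×3 + 4×9 = 42°C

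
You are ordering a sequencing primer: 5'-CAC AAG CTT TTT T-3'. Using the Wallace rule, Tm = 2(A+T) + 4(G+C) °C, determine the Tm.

34°C

Scanning the sequence gives T=6, A=3, G=1, C=3.
A+T = 9, G+C = 4
Tm = 2×9 + 4×4 = 34°C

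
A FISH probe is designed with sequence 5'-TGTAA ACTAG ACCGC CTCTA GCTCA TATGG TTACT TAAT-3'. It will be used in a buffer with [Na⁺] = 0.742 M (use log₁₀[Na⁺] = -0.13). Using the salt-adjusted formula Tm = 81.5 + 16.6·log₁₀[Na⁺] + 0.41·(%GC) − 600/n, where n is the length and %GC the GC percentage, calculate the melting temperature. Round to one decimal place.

Length n = 39. Base counts: A=11, T=13, G=6, C=9
G+C = 15, so %GC = 15/39 × 100 = 38.462%
Salt term: 16.6 × (-0.13) = -2.158
GC term: 0.41 × 38.462 = 15.769; length term: −600/39 = −15.385
Tm = 81.5 + (-2.158) + 15.769 − 15.385 = 79.726 → 79.7°C

79.7°C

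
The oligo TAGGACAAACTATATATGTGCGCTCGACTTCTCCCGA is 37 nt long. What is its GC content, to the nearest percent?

Scanning the sequence gives A=10, T=10, C=10, G=7.
G+C = 7 + 10 = 17 out of 37 bases
%GC = 17/37 × 100 = 45.95% ≈ 46%

46%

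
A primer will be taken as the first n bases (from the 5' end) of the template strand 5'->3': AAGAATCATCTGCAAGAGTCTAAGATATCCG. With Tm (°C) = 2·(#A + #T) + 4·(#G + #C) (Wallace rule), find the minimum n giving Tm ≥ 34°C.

First 12 bases: AAGAATCATCTG → Tm = 32°C (< 34°C)
First 13 bases: AAGAATCATCTGC → Tm = 36°C (≥ 34°C)
Each additional base adds 2°C (A/T) or 4°C (G/C), so Tm is non-decreasing in n; n = 13 is the first length to reach 34°C.

n = 13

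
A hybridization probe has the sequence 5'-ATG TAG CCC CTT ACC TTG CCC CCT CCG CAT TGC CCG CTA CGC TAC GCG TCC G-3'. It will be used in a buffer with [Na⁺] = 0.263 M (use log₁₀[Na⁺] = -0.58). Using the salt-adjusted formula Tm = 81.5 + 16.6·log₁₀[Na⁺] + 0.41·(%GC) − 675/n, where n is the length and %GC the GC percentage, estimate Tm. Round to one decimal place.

85.7°C

Length n = 52. Scanning the sequence gives C=24, G=10, A=6, T=12.
G+C = 34, so %GC = 34/52 × 100 = 65.385%
Salt term: 16.6 × (-0.58) = -9.628
GC term: 0.41 × 65.385 = 26.808; length term: −675/52 = −12.981
Tm = 81.5 + (-9.628) + 26.808 − 12.981 = 85.699 → 85.7°C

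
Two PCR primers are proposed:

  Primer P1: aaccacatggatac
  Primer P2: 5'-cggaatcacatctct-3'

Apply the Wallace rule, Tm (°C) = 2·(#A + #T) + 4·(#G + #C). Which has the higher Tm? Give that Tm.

Primer P2, 44°C

Primer P1: A+T=8, G+C=6 → Tm = 2(8)+4(6) = 40°C
Primer P2: A+T=8, G+C=7 → Tm = 2(8)+4(7) = 44°C
40°C vs 44°C → primer P2 is higher.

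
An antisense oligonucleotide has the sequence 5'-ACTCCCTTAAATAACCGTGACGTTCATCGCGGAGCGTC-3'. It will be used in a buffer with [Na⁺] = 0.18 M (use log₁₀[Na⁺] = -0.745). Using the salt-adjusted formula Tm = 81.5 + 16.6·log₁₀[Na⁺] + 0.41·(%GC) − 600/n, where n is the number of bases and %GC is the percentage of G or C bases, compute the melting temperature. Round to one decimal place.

74.9°C

Length n = 38. Counting bases: T=9, C=12, A=9, G=8
G+C = 20, so %GC = 20/38 × 100 = 52.632%
Salt term: 16.6 × (-0.745) = -12.367
GC term: 0.41 × 52.632 = 21.579; length term: −600/38 = −15.789
Tm = 81.5 + (-12.367) + 21.579 − 15.789 = 74.923 → 74.9°C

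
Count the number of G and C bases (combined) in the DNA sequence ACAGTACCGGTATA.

6

Counting bases: A=5, G=3, T=3, C=3
G+C = 3 + 3 = 6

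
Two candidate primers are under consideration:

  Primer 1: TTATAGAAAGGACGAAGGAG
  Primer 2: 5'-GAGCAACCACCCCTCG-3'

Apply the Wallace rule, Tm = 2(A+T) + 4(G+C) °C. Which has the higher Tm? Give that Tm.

Primer 1: A+T=12, G+C=8 → Tm = 2(12)+4(8) = 56°C
Primer 2: A+T=5, G+C=11 → Tm = 2(5)+4(11) = 54°C
56°C vs 54°C → primer 1 is higher.

Primer 1, 56°C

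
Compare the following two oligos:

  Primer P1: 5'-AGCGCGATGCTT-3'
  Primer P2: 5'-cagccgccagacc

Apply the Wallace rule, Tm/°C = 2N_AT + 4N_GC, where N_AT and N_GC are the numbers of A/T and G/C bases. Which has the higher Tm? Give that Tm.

Primer P1: A+T=5, G+C=7 → Tm = 2(5)+4(7) = 38°C
Primer P2: A+T=3, G+C=10 → Tm = 2(3)+4(10) = 46°C
38°C vs 46°C → primer P2 is higher.

Primer P2, 46°C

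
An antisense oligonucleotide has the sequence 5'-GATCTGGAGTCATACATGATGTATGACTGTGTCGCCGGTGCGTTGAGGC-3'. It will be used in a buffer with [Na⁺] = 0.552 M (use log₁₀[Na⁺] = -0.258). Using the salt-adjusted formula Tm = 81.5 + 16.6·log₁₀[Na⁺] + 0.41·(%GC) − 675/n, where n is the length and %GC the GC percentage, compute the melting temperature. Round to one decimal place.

Length n = 49. Base counts: C=9, A=9, T=14, G=17
G+C = 26, so %GC = 26/49 × 100 = 53.061%
Salt term: 16.6 × (-0.258) = -4.283
GC term: 0.41 × 53.061 = 21.755; length term: −675/49 = −13.776
Tm = 81.5 + (-4.283) + 21.755 − 13.776 = 85.196 → 85.2°C

85.2°C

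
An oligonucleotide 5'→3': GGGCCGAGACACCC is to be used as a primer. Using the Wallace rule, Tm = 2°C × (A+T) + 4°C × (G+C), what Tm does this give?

50°C

Counting bases: C=6, A=3, T=0, G=5
So N_AT = 3 and N_GC = 11.
Tm = 2×3 + 4×11 = 50°C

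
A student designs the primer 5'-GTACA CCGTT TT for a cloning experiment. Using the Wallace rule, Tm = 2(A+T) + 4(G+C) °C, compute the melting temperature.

G=2, C=3, T=5, A=2
AT pairs contribute 7, GC pairs contribute 5.
Tm = 4·5 + 2·7 = 20 + 14 = 34°C

34°C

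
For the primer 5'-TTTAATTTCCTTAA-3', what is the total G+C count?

Base counts: T=8, G=0, A=4, C=2
G+C = 0 + 2 = 2

2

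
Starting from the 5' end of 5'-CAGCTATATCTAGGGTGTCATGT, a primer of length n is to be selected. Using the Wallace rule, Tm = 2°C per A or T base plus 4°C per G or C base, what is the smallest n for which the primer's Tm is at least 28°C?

n = 10

First 9 bases: CAGCTATAT → Tm = 24°C (< 28°C)
First 10 bases: CAGCTATATC → Tm = 28°C (≥ 28°C)
Each additional base adds 2°C (A/T) or 4°C (G/C), so Tm is non-decreasing in n; n = 10 is the first length to reach 28°C.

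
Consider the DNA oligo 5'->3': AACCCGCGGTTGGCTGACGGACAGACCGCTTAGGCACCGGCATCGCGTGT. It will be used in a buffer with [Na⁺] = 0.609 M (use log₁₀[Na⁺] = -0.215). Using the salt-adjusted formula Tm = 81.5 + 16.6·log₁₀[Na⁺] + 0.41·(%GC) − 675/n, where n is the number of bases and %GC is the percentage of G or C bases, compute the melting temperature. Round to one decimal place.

Length n = 50. Base counts: C=16, G=17, A=9, T=8
G+C = 33, so %GC = 33/50 × 100 = 66%
Salt term: 16.6 × (-0.215) = -3.569
GC term: 0.41 × 66 = 27.06; length term: −675/50 = −13.5
Tm = 81.5 + (-3.569) + 27.06 − 13.5 = 91.491 → 91.5°C

91.5°C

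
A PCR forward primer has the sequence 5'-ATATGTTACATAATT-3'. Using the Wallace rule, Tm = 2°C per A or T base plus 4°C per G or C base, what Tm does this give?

Base counts: C=1, G=1, A=6, T=7
A+T = 13, G+C = 2
Tm = 2(13) + 4(2) = 26 + 8 = 34°C

34°C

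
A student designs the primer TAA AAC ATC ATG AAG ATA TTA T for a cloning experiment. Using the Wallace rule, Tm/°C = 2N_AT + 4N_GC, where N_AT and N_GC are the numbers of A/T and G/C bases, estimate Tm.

52°C

Scanning the sequence gives G=2, A=11, C=2, T=7.
So N_AT = 18 and N_GC = 4.
Tm = 2(18) + 4(4) = 36 + 16 = 52°C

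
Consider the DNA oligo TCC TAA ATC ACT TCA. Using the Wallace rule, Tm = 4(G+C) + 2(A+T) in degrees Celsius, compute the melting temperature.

40°C

G=0, T=5, C=5, A=5
A+T = 10, G+C = 5
Tm = 2×10 + 4×5 = 40°C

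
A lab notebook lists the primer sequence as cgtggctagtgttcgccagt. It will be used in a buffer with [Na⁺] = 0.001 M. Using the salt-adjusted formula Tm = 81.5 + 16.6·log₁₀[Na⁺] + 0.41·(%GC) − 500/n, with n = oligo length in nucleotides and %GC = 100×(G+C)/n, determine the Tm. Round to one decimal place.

31.3°C

Length n = 20. Base counts: C=5, A=2, T=6, G=7
G+C = 12, so %GC = 12/20 × 100 = 60%
Salt term: 16.6 × (-3) = -49.8
GC term: 0.41 × 60 = 24.6; length term: −500/20 = −25
Tm = 81.5 + (-49.8) + 24.6 − 25 = 31.3 → 31.3°C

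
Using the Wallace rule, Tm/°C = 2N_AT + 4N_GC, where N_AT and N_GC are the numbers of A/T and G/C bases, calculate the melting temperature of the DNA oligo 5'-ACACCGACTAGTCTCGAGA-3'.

Base counts: T=3, C=6, A=6, G=4
AT pairs contribute 9, GC pairs contribute 10.
Tm = 4·10 + 2·9 = 40 + 18 = 58°C

58°C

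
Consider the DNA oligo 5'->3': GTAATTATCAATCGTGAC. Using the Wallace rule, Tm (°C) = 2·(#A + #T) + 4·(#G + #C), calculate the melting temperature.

48°C

Base counts: A=6, C=3, G=3, T=6
AT pairs contribute 12, GC pairs contribute 6.
Tm = 4·6 + 2·12 = 24 + 24 = 48°C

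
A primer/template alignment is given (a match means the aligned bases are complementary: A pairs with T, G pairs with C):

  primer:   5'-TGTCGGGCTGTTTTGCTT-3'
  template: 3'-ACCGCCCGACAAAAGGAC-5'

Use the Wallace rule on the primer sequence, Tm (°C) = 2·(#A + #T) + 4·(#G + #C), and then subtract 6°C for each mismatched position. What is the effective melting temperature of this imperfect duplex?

Primer base counts: A=0, T=9, G=6, C=3 → A+T=9, G+C=9
Perfect-match Tm = 2(9) + 4(9) = 18 + 36 = 54°C
Mismatches (positions where the bases are not complementary): 3 (at positions 3, 15, 18)
Effective Tm = 54 − 3×6 = 54 − 18 = 36°C

36°C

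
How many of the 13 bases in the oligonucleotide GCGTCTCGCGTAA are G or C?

Base counts: C=4, A=2, G=4, T=3
Total G or C: 4 + 4 = 8

8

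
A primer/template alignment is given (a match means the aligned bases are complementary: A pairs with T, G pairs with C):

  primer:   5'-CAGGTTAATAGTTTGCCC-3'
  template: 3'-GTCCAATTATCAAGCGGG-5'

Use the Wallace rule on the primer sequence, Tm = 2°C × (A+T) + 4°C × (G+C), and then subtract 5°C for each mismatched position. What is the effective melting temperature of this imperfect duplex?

Primer base counts: A=4, T=6, G=4, C=4 → A+T=10, G+C=8
Perfect-match Tm = 2(10) + 4(8) = 20 + 32 = 52°C
Mismatches (positions where the bases are not complementary): 1 (at position 14)
Effective Tm = 52 − 1×5 = 52 − 5 = 47°C

47°C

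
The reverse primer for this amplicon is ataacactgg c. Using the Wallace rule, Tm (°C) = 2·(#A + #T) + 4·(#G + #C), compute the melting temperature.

32°C

Counting bases: T=2, G=2, A=4, C=3
So N_AT = 6 and N_GC = 5.
Tm = 4·5 + 2·6 = 20 + 12 = 32°C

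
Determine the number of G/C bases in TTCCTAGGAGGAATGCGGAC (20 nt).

Counting bases: G=7, T=4, C=4, A=5
G+C = 7 + 4 = 11

11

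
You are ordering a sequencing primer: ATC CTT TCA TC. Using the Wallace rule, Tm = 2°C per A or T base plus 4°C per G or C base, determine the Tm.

30°C

Counting bases: C=4, A=2, G=0, T=5
A+T = 7, G+C = 4
Tm = 2(7) + 4(4) = 14 + 16 = 30°C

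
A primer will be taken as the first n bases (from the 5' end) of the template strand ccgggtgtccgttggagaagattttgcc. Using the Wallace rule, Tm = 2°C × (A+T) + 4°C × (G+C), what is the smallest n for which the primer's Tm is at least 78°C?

First 25 bases: CCGGGTGTCCGTTGGAGAAGATTTT → Tm = 76°C (< 78°C)
First 26 bases: CCGGGTGTCCGTTGGAGAAGATTTTG → Tm = 80°C (≥ 78°C)
Each additional base adds 2°C (A/T) or 4°C (G/C), so Tm is non-decreasing in n; n = 26 is the first length to reach 78°C.

n = 26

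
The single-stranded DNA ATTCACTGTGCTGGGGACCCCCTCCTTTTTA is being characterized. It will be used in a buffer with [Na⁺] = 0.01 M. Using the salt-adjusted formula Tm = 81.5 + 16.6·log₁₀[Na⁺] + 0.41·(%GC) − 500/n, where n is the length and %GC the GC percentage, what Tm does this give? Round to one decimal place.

Length n = 31. T=11, G=6, C=10, A=4
G+C = 16, so %GC = 16/31 × 100 = 51.613%
Salt term: 16.6 × (-2) = -33.2
GC term: 0.41 × 51.613 = 21.161; length term: −500/31 = −16.129
Tm = 81.5 + (-33.2) + 21.161 − 16.129 = 53.332 → 53.3°C

53.3°C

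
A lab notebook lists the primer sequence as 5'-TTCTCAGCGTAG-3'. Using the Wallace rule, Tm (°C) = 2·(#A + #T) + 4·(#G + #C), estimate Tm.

Base counts: T=4, A=2, C=3, G=3
So N_AT = 6 and N_GC = 6.
Tm = 2(6) + 4(6) = 12 + 24 = 36°C

36°C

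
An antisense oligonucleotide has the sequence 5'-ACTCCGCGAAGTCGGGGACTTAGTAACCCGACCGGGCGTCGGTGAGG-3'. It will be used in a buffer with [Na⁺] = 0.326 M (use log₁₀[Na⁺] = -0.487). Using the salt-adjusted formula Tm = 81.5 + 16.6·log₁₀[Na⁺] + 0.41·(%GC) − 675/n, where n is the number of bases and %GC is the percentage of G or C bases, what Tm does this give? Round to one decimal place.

86.1°C

Length n = 47. G=18, A=9, C=13, T=7
G+C = 31, so %GC = 31/47 × 100 = 65.957%
Salt term: 16.6 × (-0.487) = -8.084
GC term: 0.41 × 65.957 = 27.042; length term: −675/47 = −14.362
Tm = 81.5 + (-8.084) + 27.042 − 14.362 = 86.096 → 86.1°C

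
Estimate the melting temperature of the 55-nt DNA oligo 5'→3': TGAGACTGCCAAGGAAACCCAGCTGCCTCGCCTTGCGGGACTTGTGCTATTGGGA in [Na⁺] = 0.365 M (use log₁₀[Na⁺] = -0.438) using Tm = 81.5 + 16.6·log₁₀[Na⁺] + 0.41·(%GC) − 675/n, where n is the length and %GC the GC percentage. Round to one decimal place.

Length n = 55. A=11, T=12, C=15, G=17
G+C = 32, so %GC = 32/55 × 100 = 58.182%
Salt term: 16.6 × (-0.438) = -7.271
GC term: 0.41 × 58.182 = 23.855; length term: −675/55 = −12.273
Tm = 81.5 + (-7.271) + 23.855 − 12.273 = 85.811 → 85.8°C

85.8°C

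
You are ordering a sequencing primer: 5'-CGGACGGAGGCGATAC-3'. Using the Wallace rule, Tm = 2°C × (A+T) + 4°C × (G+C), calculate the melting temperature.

Base counts: C=4, A=4, G=7, T=1
AT pairs contribute 5, GC pairs contribute 11.
Tm = 2(5) + 4(11) = 10 + 44 = 54°C

54°C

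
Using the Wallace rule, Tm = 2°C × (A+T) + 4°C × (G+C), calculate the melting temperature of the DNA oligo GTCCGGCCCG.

38°C

Counting bases: A=0, C=5, T=1, G=4
AT pairs contribute 1, GC pairs contribute 9.
Tm = 2×1 + 4×9 = 38°C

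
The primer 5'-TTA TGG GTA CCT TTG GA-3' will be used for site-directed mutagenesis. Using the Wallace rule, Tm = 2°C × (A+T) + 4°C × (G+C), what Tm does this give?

48°C

Scanning the sequence gives C=2, G=5, T=7, A=3.
So N_AT = 10 and N_GC = 7.
Tm = 2×10 + 4×7 = 48°C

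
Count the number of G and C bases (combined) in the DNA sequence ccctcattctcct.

Counting bases: C=7, A=1, T=5, G=0
Total G or C: 0 + 7 = 7

7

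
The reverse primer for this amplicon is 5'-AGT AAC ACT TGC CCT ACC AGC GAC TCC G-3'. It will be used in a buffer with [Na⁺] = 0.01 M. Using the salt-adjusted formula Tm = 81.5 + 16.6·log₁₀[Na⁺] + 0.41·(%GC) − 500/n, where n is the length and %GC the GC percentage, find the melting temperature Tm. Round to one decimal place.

Length n = 28. Base counts: C=11, A=7, T=5, G=5
G+C = 16, so %GC = 16/28 × 100 = 57.143%
Salt term: 16.6 × (-2) = -33.2
GC term: 0.41 × 57.143 = 23.429; length term: −500/28 = −17.857
Tm = 81.5 + (-33.2) + 23.429 − 17.857 = 53.872 → 53.9°C

53.9°C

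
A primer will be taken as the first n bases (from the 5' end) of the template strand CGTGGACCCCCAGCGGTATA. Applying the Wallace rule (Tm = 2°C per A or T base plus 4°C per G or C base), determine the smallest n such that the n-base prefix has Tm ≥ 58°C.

First 15 bases: CGTGGACCCCCAGCG → Tm = 54°C (< 58°C)
First 16 bases: CGTGGACCCCCAGCGG → Tm = 58°C (≥ 58°C)
Since every base adds ≥2°C, Tm only increases with n, so the threshold is first crossed at n = 16.

n = 16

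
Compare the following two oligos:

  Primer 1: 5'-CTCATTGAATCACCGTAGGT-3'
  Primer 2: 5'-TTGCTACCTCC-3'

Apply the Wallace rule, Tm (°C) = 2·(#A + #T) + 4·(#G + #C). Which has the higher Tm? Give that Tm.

Primer 1, 58°C

Primer 1: A+T=11, G+C=9 → Tm = 2(11)+4(9) = 58°C
Primer 2: A+T=5, G+C=6 → Tm = 2(5)+4(6) = 34°C
58°C vs 34°C → primer 1 is higher.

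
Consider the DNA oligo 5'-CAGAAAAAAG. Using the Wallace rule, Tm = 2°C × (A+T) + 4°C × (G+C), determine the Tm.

Counting bases: C=1, G=2, T=0, A=7
So N_AT = 7 and N_GC = 3.
Tm = 4·3 + 2·7 = 12 + 14 = 26°C

26°C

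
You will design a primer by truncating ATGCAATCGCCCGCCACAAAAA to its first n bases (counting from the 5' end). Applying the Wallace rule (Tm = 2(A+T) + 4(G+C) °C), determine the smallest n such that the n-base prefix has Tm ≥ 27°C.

n = 10

First 9 bases: ATGCAATCG → Tm = 26°C (< 27°C)
First 10 bases: ATGCAATCGC → Tm = 30°C (≥ 27°C)
Each additional base adds 2°C (A/T) or 4°C (G/C), so Tm is non-decreasing in n; n = 10 is the first length to reach 27°C.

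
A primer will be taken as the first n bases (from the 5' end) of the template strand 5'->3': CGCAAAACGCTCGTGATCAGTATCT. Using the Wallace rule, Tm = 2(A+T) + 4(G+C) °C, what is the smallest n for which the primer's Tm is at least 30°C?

n = 10

First 9 bases: CGCAAAACG → Tm = 28°C (< 30°C)
First 10 bases: CGCAAAACGC → Tm = 32°C (≥ 30°C)
Since every base adds ≥2°C, Tm only increases with n, so the threshold is first crossed at n = 10.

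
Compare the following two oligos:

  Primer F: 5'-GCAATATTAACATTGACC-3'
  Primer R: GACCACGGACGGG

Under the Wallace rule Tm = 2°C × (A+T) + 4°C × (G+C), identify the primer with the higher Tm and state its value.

Primer F: A+T=12, G+C=6 → Tm = 2(12)+4(6) = 48°C
Primer R: A+T=3, G+C=10 → Tm = 2(3)+4(10) = 46°C
48°C vs 46°C → primer F is higher.

Primer F, 48°C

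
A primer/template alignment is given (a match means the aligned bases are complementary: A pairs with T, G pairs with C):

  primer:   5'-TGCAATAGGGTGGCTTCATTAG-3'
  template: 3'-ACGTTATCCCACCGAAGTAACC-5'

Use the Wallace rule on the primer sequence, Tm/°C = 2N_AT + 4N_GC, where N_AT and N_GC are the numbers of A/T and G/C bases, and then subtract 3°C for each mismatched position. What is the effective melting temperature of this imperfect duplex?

61°C

Primer base counts: A=5, T=7, G=7, C=3 → A+T=12, G+C=10
Perfect-match Tm = 2(12) + 4(10) = 24 + 40 = 64°C
Mismatches (positions where the bases are not complementary): 1 (at position 21)
Effective Tm = 64 − 1×3 = 64 − 3 = 61°C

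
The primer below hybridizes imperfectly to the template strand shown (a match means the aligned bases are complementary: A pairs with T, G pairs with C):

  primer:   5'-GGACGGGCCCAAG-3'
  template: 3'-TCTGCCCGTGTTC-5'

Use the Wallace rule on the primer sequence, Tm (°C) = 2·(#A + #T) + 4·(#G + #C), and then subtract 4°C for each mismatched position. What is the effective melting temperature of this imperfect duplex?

Primer base counts: A=3, T=0, G=6, C=4 → A+T=3, G+C=10
Perfect-match Tm = 2(3) + 4(10) = 6 + 40 = 46°C
Mismatches (positions where the bases are not complementary): 2 (at positions 1, 9)
Effective Tm = 46 − 2×4 = 46 − 8 = 38°C

38°C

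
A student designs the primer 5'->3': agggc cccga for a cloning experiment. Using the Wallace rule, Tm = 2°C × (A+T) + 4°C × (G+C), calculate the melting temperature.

36°C

G=4, C=4, T=0, A=2
So N_AT = 2 and N_GC = 8.
Tm = 2×2 + 4×8 = 36°C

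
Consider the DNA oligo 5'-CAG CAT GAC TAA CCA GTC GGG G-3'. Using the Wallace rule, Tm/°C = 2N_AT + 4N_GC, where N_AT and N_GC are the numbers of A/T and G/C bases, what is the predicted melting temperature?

70°C

Counting bases: C=6, G=7, A=6, T=3
So N_AT = 9 and N_GC = 13.
Tm = 2×9 + 4×13 = 70°C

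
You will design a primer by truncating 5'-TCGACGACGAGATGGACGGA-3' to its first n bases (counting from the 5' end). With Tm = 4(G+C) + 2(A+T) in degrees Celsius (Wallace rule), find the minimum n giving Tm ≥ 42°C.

First 13 bases: TCGACGACGAGAT → Tm = 40°C (< 42°C)
First 14 bases: TCGACGACGAGATG → Tm = 44°C (≥ 42°C)
Each additional base adds 2°C (A/T) or 4°C (G/C), so Tm is non-decreasing in n; n = 14 is the first length to reach 42°C.

n = 14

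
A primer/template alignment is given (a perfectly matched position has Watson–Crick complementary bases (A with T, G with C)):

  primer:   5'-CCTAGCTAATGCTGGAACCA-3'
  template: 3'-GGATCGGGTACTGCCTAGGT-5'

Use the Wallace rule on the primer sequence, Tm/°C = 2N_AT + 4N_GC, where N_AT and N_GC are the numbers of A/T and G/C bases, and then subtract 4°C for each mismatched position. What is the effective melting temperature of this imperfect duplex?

40°C

Primer base counts: A=6, T=4, G=4, C=6 → A+T=10, G+C=10
Perfect-match Tm = 2(10) + 4(10) = 20 + 40 = 60°C
Mismatches (positions where the bases are not complementary): 5 (at positions 7, 8, 12, 13, 17)
Effective Tm = 60 − 5×4 = 60 − 20 = 40°C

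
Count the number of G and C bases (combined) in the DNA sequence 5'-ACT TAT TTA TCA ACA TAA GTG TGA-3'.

Base counts: A=9, C=3, G=3, T=9
G+C = 3 + 3 = 6

6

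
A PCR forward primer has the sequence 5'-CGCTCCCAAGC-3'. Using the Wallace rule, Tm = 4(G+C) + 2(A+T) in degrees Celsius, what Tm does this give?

38°C

Scanning the sequence gives A=2, G=2, T=1, C=6.
So N_AT = 3 and N_GC = 8.
Tm = 2×3 + 4×8 = 38°C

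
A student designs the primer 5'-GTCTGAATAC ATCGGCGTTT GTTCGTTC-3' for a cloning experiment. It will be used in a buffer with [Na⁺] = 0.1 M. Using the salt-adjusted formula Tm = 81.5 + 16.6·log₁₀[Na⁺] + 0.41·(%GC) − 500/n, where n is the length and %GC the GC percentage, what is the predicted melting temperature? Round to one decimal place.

Length n = 28. A=4, C=6, T=11, G=7
G+C = 13, so %GC = 13/28 × 100 = 46.429%
Salt term: 16.6 × (-1) = -16.6
GC term: 0.41 × 46.429 = 19.036; length term: −500/28 = −17.857
Tm = 81.5 + (-16.6) + 19.036 − 17.857 = 66.079 → 66.1°C

66.1°C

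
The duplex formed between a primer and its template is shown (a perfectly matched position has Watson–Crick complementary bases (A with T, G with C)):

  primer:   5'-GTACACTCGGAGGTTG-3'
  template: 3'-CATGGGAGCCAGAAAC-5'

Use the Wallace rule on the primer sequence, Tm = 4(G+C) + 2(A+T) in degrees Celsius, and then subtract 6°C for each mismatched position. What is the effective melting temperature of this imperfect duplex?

26°C

Primer base counts: A=3, T=4, G=6, C=3 → A+T=7, G+C=9
Perfect-match Tm = 2(7) + 4(9) = 14 + 36 = 50°C
Mismatches (positions where the bases are not complementary): 4 (at positions 5, 11, 12, 13)
Effective Tm = 50 − 4×6 = 50 − 24 = 26°C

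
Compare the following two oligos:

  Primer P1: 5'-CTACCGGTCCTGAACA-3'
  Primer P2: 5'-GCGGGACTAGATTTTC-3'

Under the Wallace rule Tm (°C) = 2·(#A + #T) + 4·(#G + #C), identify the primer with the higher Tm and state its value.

Primer P1: A+T=7, G+C=9 → Tm = 2(7)+4(9) = 50°C
Primer P2: A+T=8, G+C=8 → Tm = 2(8)+4(8) = 48°C
50°C vs 48°C → primer P1 is higher.

Primer P1, 50°C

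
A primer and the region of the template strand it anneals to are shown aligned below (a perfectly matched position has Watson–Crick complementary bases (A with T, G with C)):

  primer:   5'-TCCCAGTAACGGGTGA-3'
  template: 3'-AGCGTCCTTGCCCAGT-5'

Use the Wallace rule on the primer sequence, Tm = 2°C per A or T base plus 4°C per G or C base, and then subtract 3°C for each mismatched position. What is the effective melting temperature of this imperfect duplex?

Primer base counts: A=4, T=3, G=5, C=4 → A+T=7, G+C=9
Perfect-match Tm = 2(7) + 4(9) = 14 + 36 = 50°C
Mismatches (positions where the bases are not complementary): 3 (at positions 3, 7, 15)
Effective Tm = 50 − 3×3 = 50 − 9 = 41°C

41°C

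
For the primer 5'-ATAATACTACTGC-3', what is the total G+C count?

4

Base counts: T=4, A=5, G=1, C=3
Total G or C: 1 + 3 = 4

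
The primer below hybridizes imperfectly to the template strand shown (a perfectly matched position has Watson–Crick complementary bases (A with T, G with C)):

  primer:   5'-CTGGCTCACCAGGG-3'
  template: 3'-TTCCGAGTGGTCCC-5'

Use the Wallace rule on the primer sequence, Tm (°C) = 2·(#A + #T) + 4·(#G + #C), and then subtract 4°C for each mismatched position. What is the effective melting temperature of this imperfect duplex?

40°C

Primer base counts: A=2, T=2, G=5, C=5 → A+T=4, G+C=10
Perfect-match Tm = 2(4) + 4(10) = 8 + 40 = 48°C
Mismatches (positions where the bases are not complementary): 2 (at positions 1, 2)
Effective Tm = 48 − 2×4 = 48 − 8 = 40°C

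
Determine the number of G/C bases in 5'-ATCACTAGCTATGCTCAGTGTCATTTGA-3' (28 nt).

11

Base counts: T=10, G=5, A=7, C=6
G+C = 5 + 6 = 11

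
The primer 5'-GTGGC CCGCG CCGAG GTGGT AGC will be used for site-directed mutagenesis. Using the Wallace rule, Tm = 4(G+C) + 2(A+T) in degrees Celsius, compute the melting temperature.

Base counts: C=7, A=2, G=11, T=3
AT pairs contribute 5, GC pairs contribute 18.
Tm = 4·18 + 2·5 = 72 + 10 = 82°C

82°C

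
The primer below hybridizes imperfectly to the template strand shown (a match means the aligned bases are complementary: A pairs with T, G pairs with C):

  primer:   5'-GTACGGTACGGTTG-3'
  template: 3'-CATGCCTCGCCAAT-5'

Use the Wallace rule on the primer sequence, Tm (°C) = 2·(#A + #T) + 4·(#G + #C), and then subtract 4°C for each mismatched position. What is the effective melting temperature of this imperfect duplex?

32°C

Primer base counts: A=2, T=4, G=6, C=2 → A+T=6, G+C=8
Perfect-match Tm = 2(6) + 4(8) = 12 + 32 = 44°C
Mismatches (positions where the bases are not complementary): 3 (at positions 7, 8, 14)
Effective Tm = 44 − 3×4 = 44 − 12 = 32°C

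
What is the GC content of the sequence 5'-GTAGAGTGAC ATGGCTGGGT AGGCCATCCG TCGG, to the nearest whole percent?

Counting bases: T=7, G=14, C=7, A=6
G+C = 14 + 7 = 21 out of 34 bases
%GC = 21/34 × 100 = 61.76% ≈ 62%

62%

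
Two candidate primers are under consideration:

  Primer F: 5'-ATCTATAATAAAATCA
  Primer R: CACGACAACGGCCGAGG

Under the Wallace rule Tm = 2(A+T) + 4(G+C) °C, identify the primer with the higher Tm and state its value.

Primer R, 58°C

Primer F: A+T=14, G+C=2 → Tm = 2(14)+4(2) = 36°C
Primer R: A+T=5, G+C=12 → Tm = 2(5)+4(12) = 58°C
36°C vs 58°C → primer R is higher.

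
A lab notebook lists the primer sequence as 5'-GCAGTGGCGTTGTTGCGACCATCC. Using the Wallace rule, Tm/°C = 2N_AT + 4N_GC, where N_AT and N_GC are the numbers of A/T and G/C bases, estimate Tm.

Scanning the sequence gives C=7, G=8, A=3, T=6.
A+T = 9, G+C = 15
Tm = 2×9 + 4×15 = 78°C

78°C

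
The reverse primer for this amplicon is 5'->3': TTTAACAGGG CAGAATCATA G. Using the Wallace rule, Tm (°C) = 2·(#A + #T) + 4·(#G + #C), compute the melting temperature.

58°C

Base counts: C=3, G=5, A=8, T=5
So N_AT = 13 and N_GC = 8.
Tm = 2(13) + 4(8) = 26 + 32 = 58°C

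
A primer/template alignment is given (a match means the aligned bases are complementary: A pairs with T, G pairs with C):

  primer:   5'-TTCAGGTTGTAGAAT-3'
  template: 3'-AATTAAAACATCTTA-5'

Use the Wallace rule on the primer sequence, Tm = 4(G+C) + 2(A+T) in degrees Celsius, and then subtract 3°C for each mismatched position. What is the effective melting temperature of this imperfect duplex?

31°C

Primer base counts: A=4, T=6, G=4, C=1 → A+T=10, G+C=5
Perfect-match Tm = 2(10) + 4(5) = 20 + 20 = 40°C
Mismatches (positions where the bases are not complementary): 3 (at positions 3, 5, 6)
Effective Tm = 40 − 3×3 = 40 − 9 = 31°C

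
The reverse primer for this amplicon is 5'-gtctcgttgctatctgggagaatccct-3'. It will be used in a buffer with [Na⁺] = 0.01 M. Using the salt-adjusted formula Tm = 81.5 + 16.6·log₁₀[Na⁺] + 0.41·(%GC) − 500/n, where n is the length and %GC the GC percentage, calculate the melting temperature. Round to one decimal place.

51.0°C

Length n = 27. A=4, G=7, T=9, C=7
G+C = 14, so %GC = 14/27 × 100 = 51.852%
Salt term: 16.6 × (-2) = -33.2
GC term: 0.41 × 51.852 = 21.259; length term: −500/27 = −18.519
Tm = 81.5 + (-33.2) + 21.259 − 18.519 = 51.04 → 51.0°C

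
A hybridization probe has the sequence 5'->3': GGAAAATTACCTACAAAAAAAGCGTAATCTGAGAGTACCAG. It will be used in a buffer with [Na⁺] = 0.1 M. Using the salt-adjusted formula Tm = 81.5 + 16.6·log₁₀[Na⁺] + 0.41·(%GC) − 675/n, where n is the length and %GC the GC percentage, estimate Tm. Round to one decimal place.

Length n = 41. C=7, T=7, A=19, G=8
G+C = 15, so %GC = 15/41 × 100 = 36.585%
Salt term: 16.6 × (-1) = -16.6
GC term: 0.41 × 36.585 = 15; length term: −675/41 = −16.463
Tm = 81.5 + (-16.6) + 15 − 16.463 = 63.437 → 63.4°C

63.4°C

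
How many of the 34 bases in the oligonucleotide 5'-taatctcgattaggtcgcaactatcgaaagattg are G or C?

Scanning the sequence gives G=7, A=11, T=10, C=6.
G+C = 7 + 6 = 13

13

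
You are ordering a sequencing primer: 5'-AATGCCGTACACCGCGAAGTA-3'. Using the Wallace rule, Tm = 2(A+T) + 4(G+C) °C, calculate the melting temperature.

Counting bases: G=5, T=3, C=6, A=7
AT pairs contribute 10, GC pairs contribute 11.
Tm = 4·11 + 2·10 = 44 + 20 = 64°C

64°C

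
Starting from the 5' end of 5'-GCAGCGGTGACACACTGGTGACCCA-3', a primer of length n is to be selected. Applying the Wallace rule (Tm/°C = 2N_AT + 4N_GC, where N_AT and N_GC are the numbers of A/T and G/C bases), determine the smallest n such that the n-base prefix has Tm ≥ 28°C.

First 7 bases: GCAGCGG → Tm = 26°C (< 28°C)
First 8 bases: GCAGCGGT → Tm = 28°C (≥ 28°C)
Since every base adds ≥2°C, Tm only increases with n, so the threshold is first crossed at n = 8.

n = 8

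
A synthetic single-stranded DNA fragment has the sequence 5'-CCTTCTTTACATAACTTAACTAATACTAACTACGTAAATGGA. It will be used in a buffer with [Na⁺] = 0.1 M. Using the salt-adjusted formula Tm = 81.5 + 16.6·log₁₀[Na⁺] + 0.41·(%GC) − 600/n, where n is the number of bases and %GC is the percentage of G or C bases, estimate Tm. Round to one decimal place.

Length n = 42. Base counts: C=9, G=3, A=16, T=14
G+C = 12, so %GC = 12/42 × 100 = 28.571%
Salt term: 16.6 × (-1) = -16.6
GC term: 0.41 × 28.571 = 11.714; length term: −600/42 = −14.286
Tm = 81.5 + (-16.6) + 11.714 − 14.286 = 62.328 → 62.3°C

62.3°C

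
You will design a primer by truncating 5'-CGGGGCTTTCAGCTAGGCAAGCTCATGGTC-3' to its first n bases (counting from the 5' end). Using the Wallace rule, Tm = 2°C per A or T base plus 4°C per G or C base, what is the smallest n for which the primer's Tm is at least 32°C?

First 9 bases: CGGGGCTTT → Tm = 30°C (< 32°C)
First 10 bases: CGGGGCTTTC → Tm = 34°C (≥ 32°C)
Each additional base adds 2°C (A/T) or 4°C (G/C), so Tm is non-decreasing in n; n = 10 is the first length to reach 32°C.

n = 10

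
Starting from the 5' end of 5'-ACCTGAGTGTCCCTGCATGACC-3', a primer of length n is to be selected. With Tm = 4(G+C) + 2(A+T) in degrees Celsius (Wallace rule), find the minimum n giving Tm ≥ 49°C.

n = 16

First 15 bases: ACCTGAGTGTCCCTG → Tm = 48°C (< 49°C)
First 16 bases: ACCTGAGTGTCCCTGC → Tm = 52°C (≥ 49°C)
Since every base adds ≥2°C, Tm only increases with n, so the threshold is first crossed at n = 16.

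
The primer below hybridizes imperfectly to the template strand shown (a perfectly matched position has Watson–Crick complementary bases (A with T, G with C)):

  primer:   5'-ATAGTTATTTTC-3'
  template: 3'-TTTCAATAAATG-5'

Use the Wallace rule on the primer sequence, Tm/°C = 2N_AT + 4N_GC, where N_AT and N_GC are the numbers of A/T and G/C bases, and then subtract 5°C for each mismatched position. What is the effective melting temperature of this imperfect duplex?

18°C

Primer base counts: A=3, T=7, G=1, C=1 → A+T=10, G+C=2
Perfect-match Tm = 2(10) + 4(2) = 20 + 8 = 28°C
Mismatches (positions where the bases are not complementary): 2 (at positions 2, 11)
Effective Tm = 28 − 2×5 = 28 − 10 = 18°C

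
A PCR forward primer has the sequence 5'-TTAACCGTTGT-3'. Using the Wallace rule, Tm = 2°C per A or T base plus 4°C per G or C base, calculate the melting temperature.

Counting bases: G=2, A=2, C=2, T=5
So N_AT = 7 and N_GC = 4.
Tm = 4·4 + 2·7 = 16 + 14 = 30°C

30°C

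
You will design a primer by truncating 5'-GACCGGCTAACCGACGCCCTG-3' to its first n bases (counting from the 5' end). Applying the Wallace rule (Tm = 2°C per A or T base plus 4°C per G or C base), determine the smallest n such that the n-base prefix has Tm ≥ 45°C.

First 13 bases: GACCGGCTAACCG → Tm = 44°C (< 45°C)
First 14 bases: GACCGGCTAACCGA → Tm = 46°C (≥ 45°C)
Each additional base adds 2°C (A/T) or 4°C (G/C), so Tm is non-decreasing in n; n = 14 is the first length to reach 45°C.

n = 14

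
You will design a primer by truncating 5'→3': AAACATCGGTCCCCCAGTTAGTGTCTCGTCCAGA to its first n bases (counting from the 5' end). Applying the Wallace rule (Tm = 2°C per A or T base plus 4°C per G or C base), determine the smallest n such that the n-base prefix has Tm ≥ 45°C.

n = 15

First 14 bases: AAACATCGGTCCCC → Tm = 44°C (< 45°C)
First 15 bases: AAACATCGGTCCCCC → Tm = 48°C (≥ 45°C)
Since every base adds ≥2°C, Tm only increases with n, so the threshold is first crossed at n = 15.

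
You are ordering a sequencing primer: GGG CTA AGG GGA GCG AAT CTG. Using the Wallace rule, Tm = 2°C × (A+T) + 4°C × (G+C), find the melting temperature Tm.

Counting bases: G=10, C=3, T=3, A=5
AT pairs contribute 8, GC pairs contribute 13.
Tm = 2(8) + 4(13) = 16 + 52 = 68°C

68°C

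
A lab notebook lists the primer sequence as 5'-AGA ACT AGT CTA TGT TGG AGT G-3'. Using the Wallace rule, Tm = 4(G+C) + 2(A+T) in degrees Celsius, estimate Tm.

62°C

A=6, G=7, C=2, T=7
AT pairs contribute 13, GC pairs contribute 9.
Tm = 4·9 + 2·13 = 36 + 26 = 62°C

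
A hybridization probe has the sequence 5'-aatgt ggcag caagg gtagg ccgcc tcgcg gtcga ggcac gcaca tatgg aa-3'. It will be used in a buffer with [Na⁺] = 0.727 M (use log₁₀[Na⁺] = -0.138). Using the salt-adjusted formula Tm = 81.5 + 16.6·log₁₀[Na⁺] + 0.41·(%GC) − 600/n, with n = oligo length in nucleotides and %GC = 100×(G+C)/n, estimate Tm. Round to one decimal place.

92.9°C

Length n = 52. Scanning the sequence gives T=7, A=13, C=13, G=19.
G+C = 32, so %GC = 32/52 × 100 = 61.538%
Salt term: 16.6 × (-0.138) = -2.291
GC term: 0.41 × 61.538 = 25.231; length term: −600/52 = −11.538
Tm = 81.5 + (-2.291) + 25.231 − 11.538 = 92.902 → 92.9°C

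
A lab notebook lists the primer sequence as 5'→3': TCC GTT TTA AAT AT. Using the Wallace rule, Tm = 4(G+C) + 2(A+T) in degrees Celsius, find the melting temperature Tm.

Counting bases: C=2, T=7, A=4, G=1
So N_AT = 11 and N_GC = 3.
Tm = 4·3 + 2·11 = 12 + 22 = 34°C

34°C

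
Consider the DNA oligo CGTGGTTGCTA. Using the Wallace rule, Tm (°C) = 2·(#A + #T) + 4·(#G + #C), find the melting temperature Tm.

A=1, G=4, C=2, T=4
AT pairs contribute 5, GC pairs contribute 6.
Tm = 2(5) + 4(6) = 10 + 24 = 34°C

34°C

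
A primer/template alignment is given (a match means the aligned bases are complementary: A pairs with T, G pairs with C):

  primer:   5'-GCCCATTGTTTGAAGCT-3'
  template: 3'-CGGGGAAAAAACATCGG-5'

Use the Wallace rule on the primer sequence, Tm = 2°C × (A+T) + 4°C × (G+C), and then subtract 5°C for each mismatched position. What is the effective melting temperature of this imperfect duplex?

Primer base counts: A=3, T=6, G=4, C=4 → A+T=9, G+C=8
Perfect-match Tm = 2(9) + 4(8) = 18 + 32 = 50°C
Mismatches (positions where the bases are not complementary): 4 (at positions 5, 8, 13, 17)
Effective Tm = 50 − 4×5 = 50 − 20 = 30°C

30°C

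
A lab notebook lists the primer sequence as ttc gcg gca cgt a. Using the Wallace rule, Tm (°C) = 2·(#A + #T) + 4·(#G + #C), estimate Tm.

42°C

Scanning the sequence gives C=4, A=2, G=4, T=3.
A+T = 5, G+C = 8
Tm = 2(5) + 4(8) = 10 + 32 = 42°C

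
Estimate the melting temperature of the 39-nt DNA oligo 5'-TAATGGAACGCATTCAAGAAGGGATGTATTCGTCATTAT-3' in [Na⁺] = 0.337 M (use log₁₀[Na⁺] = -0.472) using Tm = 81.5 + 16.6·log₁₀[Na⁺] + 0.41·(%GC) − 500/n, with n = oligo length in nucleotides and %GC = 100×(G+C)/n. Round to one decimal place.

75.6°C

Length n = 39. Scanning the sequence gives T=12, A=13, G=9, C=5.
G+C = 14, so %GC = 14/39 × 100 = 35.897%
Salt term: 16.6 × (-0.472) = -7.835
GC term: 0.41 × 35.897 = 14.718; length term: −500/39 = −12.821
Tm = 81.5 + (-7.835) + 14.718 − 12.821 = 75.562 → 75.6°C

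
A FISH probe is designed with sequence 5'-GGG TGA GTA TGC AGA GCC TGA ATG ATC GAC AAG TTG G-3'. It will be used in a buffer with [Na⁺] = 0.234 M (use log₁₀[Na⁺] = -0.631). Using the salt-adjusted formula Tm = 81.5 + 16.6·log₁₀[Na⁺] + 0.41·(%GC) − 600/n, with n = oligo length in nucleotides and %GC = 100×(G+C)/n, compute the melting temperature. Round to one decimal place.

Length n = 37. T=8, G=14, A=10, C=5
G+C = 19, so %GC = 19/37 × 100 = 51.351%
Salt term: 16.6 × (-0.631) = -10.475
GC term: 0.41 × 51.351 = 21.054; length term: −600/37 = −16.216
Tm = 81.5 + (-10.475) + 21.054 − 16.216 = 75.863 → 75.9°C

75.9°C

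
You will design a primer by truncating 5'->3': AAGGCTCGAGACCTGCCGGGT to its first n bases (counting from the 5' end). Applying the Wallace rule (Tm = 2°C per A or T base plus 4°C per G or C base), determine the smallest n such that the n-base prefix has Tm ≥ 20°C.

n = 7

First 6 bases: AAGGCT → Tm = 18°C (< 20°C)
First 7 bases: AAGGCTC → Tm = 22°C (≥ 20°C)
Each additional base adds 2°C (A/T) or 4°C (G/C), so Tm is non-decreasing in n; n = 7 is the first length to reach 20°C.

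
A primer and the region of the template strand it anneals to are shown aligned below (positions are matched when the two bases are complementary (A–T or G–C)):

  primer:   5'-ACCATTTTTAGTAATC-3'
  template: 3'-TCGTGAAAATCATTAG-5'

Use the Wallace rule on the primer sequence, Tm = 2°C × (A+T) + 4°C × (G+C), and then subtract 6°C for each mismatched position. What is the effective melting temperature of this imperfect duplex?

Primer base counts: A=5, T=7, G=1, C=3 → A+T=12, G+C=4
Perfect-match Tm = 2(12) + 4(4) = 24 + 16 = 40°C
Mismatches (positions where the bases are not complementary): 2 (at positions 2, 5)
Effective Tm = 40 − 2×6 = 40 − 12 = 28°C

28°C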